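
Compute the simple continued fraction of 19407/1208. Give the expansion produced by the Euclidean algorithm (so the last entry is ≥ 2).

19407 = 16·1208 + 79
1208 = 15·79 + 23
79 = 3·23 + 10
23 = 2·10 + 3
10 = 3·3 + 1
3 = 3·1 + 0  (stop)
So 19407/1208 = [16; 15, 3, 2, 3, 3].

[16; 15, 3, 2, 3, 3]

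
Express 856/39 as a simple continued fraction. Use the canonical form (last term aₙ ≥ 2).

[21; 1, 18, 2]

856 = 21*39 + 37
39 = 1*37 + 2
37 = 18*2 + 1
2 = 2*1 + 0  (stop)
So 856/39 = [21; 1, 18, 2].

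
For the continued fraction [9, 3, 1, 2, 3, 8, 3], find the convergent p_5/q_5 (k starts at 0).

2846/307

Using pₖ = aₖpₖ₋₁ + pₖ₋₂, qₖ = aₖqₖ₋₁ + qₖ₋₂ (with p₋₁=1, p₋₂=0, q₋₁=0, q₋₂=1):
  k=0: a=9, p=9, q=1
  k=1: a=3, p=28, q=3
  k=2: a=1, p=37, q=4
  k=3: a=2, p=102, q=11
  k=4: a=3, p=343, q=37
  k=5: a=8, p=2846, q=307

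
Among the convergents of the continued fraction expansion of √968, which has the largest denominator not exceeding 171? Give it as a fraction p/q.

√968 = [31; 8, 1, 6, 1, 8, 62, …] (period length 6).
Convergents:
  p_0/q_0 = 31/1
  p_1/q_1 = 249/8
  p_2/q_2 = 280/9
  p_3/q_3 = 1929/62
  p_4/q_4 = 2209/71
  p_5/q_5 = 19601/630
q_4 = 71 ≤ 171 < 630 = q_5, so the answer is 2209/71.

2209/71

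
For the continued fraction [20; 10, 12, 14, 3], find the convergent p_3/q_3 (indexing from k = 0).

34249/1704

Using pₖ = aₖpₖ₋₁ + pₖ₋₂, qₖ = aₖqₖ₋₁ + qₖ₋₂ (with p₋₁=1, p₋₂=0, q₋₁=0, q₋₂=1):
  k=0: a=20, p=20, q=1
  k=1: a=10, p=201, q=10
  k=2: a=12, p=2432, q=121
  k=3: a=14, p=34249, q=1704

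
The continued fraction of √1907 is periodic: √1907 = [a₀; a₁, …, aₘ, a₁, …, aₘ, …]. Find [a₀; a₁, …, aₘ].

a₀ = ⌊√1907⌋ = 43.
With m₀=0, d₀=1 and mₖ₊₁ = dₖaₖ − mₖ, dₖ₊₁ = (n − mₖ₊₁²)/dₖ, aₖ₊₁ = ⌊(a₀+mₖ₊₁)/dₖ₊₁⌋:
  k=1: m=43, d=58, a=1
  k=2: m=15, d=29, a=2
  k=3: m=43, d=2, a=43
  k=4: m=43, d=29, a=2
  k=5: m=15, d=58, a=1
  k=6: m=43, d=1, a=86
d=1 and a=2a₀=86 at k=6, so the next step gives (m, d) = (43, 58) again — its k=1 value — and the period has length 6.

[43; 1, 2, 43, 2, 1, 86]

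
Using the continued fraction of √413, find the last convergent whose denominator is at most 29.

√413 = [20; 3, 9, 1, 4, 1, 9, 3, 40, …] (period length 8).
Convergents:
  p_0/q_0 = 20/1
  p_1/q_1 = 61/3
  p_2/q_2 = 569/28
  p_3/q_3 = 630/31
q_2 = 28 ≤ 29 < 31 = q_3, so the answer is 569/28.

569/28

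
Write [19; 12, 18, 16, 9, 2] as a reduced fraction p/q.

Using pₖ = aₖpₖ₋₁ + pₖ₋₂ and qₖ = aₖqₖ₋₁ + qₖ₋₂:
  k=0: a=19, p=19, q=1
  k=1: a=12, p=229, q=12
  k=2: a=18, p=4141, q=217
  k=3: a=16, p=66485, q=3484
  k=4: a=9, p=602506, q=31573
  k=5: a=2, p=1271497, q=66630

1271497/66630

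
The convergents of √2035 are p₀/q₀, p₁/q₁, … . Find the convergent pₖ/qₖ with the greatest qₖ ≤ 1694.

36585/811

√2035 = [45; 9, 90, …] (period length 2).
Convergents:
  p_0/q_0 = 45/1
  p_1/q_1 = 406/9
  p_2/q_2 = 36585/811
  p_3/q_3 = 329671/7308
q_2 = 811 ≤ 1694 < 7308 = q_3, so the answer is 36585/811.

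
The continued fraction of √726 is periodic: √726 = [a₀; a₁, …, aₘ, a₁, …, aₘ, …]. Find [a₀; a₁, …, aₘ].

[26; 1, 16, 1, 52]

a₀ = ⌊√726⌋ = 26.
With m₀=0, d₀=1 and mₖ₊₁ = dₖaₖ − mₖ, dₖ₊₁ = (n − mₖ₊₁²)/dₖ, aₖ₊₁ = ⌊(a₀+mₖ₊₁)/dₖ₊₁⌋:
  k=1: m=26, d=50, a=1
  k=2: m=24, d=3, a=16
  k=3: m=24, d=50, a=1
  k=4: m=26, d=1, a=52
d=1 and a=2a₀=52 at k=4, so the next step gives (m, d) = (26, 50) again — its k=1 value — and the period has length 4.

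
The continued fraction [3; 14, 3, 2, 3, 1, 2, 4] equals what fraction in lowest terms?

Fold from the inside: start with 4/1.
  2 + 1/4 = 9/4
  1 + 4/9 = 13/9
  3 + 9/13 = 48/13
  2 + 13/48 = 109/48
  3 + 48/109 = 375/109
  14 + 109/375 = 5359/375
  3 + 375/5359 = 16452/5359

16452/5359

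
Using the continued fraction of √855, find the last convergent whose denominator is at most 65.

731/25

√855 = [29; 4, 6, 4, 58, …] (period length 4).
Convergents:
  p_0/q_0 = 29/1
  p_1/q_1 = 117/4
  p_2/q_2 = 731/25
  p_3/q_3 = 3041/104
q_2 = 25 ≤ 65 < 104 = q_3, so the answer is 731/25.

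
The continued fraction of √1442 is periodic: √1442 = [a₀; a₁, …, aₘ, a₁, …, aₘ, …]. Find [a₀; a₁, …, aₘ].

[37; 1, 36, 1, 74]

a₀ = ⌊√1442⌋ = 37.
With m₀=0, d₀=1 and mₖ₊₁ = dₖaₖ − mₖ, dₖ₊₁ = (n − mₖ₊₁²)/dₖ, aₖ₊₁ = ⌊(a₀+mₖ₊₁)/dₖ₊₁⌋:
  k=1: m=37, d=73, a=1
  k=2: m=36, d=2, a=36
  k=3: m=36, d=73, a=1
  k=4: m=37, d=1, a=74
d=1 and a=2a₀=74 at k=4, so the next step gives (m, d) = (37, 73) again — its k=1 value — and the period has length 4.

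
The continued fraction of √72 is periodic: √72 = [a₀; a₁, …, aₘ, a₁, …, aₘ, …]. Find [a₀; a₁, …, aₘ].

a₀ = ⌊√72⌋ = 8.
With m₀=0, d₀=1 and mₖ₊₁ = dₖaₖ − mₖ, dₖ₊₁ = (n − mₖ₊₁²)/dₖ, aₖ₊₁ = ⌊(a₀+mₖ₊₁)/dₖ₊₁⌋:
  k=1: m=8, d=8, a=2
  k=2: m=8, d=1, a=16
d=1 and a=2a₀=16 at k=2, so the next step gives (m, d) = (8, 8) again — its k=1 value — and the period has length 2.

[8; 2, 16]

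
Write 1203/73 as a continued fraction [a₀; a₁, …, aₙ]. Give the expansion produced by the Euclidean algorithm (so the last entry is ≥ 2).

1203 = 16×73 + 35
73 = 2×35 + 3
35 = 11×3 + 2
3 = 1×2 + 1
2 = 2×1 + 0  (stop)
So 1203/73 = [16; 2, 11, 1, 2].

[16; 2, 11, 1, 2]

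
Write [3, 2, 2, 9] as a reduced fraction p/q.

Using pₖ = aₖpₖ₋₁ + pₖ₋₂ and qₖ = aₖqₖ₋₁ + qₖ₋₂:
  k=0: a=3, p=3, q=1
  k=1: a=2, p=7, q=2
  k=2: a=2, p=17, q=5
  k=3: a=9, p=160, q=47

160/47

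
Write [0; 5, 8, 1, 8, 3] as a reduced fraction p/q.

249/1273

Using pₖ = aₖpₖ₋₁ + pₖ₋₂ and qₖ = aₖqₖ₋₁ + qₖ₋₂:
  k=0: a=0, p=0, q=1
  k=1: a=5, p=1, q=5
  k=2: a=8, p=8, q=41
  k=3: a=1, p=9, q=46
  k=4: a=8, p=80, q=409
  k=5: a=3, p=249, q=1273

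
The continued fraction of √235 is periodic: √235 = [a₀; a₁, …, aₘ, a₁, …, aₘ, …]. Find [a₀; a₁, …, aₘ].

[15; 3, 30]

a₀ = ⌊√235⌋ = 15.
With m₀=0, d₀=1 and mₖ₊₁ = dₖaₖ − mₖ, dₖ₊₁ = (n − mₖ₊₁²)/dₖ, aₖ₊₁ = ⌊(a₀+mₖ₊₁)/dₖ₊₁⌋:
  k=1: m=15, d=10, a=3
  k=2: m=15, d=1, a=30
d=1 and a=2a₀=30 at k=2, so the next step gives (m, d) = (15, 10) again — its k=1 value — and the period has length 2.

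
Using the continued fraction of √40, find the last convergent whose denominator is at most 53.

√40 = [6; 3, 12, …] (period length 2).
Convergents:
  p_0/q_0 = 6/1
  p_1/q_1 = 19/3
  p_2/q_2 = 234/37
  p_3/q_3 = 721/114
q_2 = 37 ≤ 53 < 114 = q_3, so the answer is 234/37.

234/37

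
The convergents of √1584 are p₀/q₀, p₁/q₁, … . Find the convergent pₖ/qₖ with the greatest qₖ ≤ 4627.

79201/1990

√1584 = [39; 1, 3, 1, 78, …] (period length 4).
Convergents:
  p_0/q_0 = 39/1
  p_1/q_1 = 40/1
  p_2/q_2 = 159/4
  p_3/q_3 = 199/5
  p_4/q_4 = 15681/394
  p_5/q_5 = 15880/399
  p_6/q_6 = 63321/1591
  p_7/q_7 = 79201/1990
  p_8/q_8 = 6240999/156811
q_7 = 1990 ≤ 4627 < 156811 = q_8, so the answer is 79201/1990.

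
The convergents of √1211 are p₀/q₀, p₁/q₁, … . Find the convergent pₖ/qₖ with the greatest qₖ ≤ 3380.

√1211 = [34; 1, 3, 1, 68, …] (period length 4).
Convergents:
  p_0/q_0 = 34/1
  p_1/q_1 = 35/1
  p_2/q_2 = 139/4
  p_3/q_3 = 174/5
  p_4/q_4 = 11971/344
  p_5/q_5 = 12145/349
  p_6/q_6 = 48406/1391
  p_7/q_7 = 60551/1740
  p_8/q_8 = 4165874/119711
q_7 = 1740 ≤ 3380 < 119711 = q_8, so the answer is 60551/1740.

60551/1740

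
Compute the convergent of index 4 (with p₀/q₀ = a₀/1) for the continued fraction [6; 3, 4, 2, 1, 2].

Using pₖ = aₖpₖ₋₁ + pₖ₋₂, qₖ = aₖqₖ₋₁ + qₖ₋₂ (with p₋₁=1, p₋₂=0, q₋₁=0, q₋₂=1):
  k=0: a=6, p=6, q=1
  k=1: a=3, p=19, q=3
  k=2: a=4, p=82, q=13
  k=3: a=2, p=183, q=29
  k=4: a=1, p=265, q=42

265/42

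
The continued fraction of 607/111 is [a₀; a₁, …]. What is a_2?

7

607 = 5·111 + 52   →  a_0 = 5
111 = 2·52 + 7   →  a_1 = 2
52 = 7·7 + 3   →  a_2 = 7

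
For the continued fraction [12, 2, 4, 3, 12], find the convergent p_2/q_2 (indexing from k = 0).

Using pₖ = aₖpₖ₋₁ + pₖ₋₂, qₖ = aₖqₖ₋₁ + qₖ₋₂ (with p₋₁=1, p₋₂=0, q₋₁=0, q₋₂=1):
  k=0: a=12, p=12, q=1
  k=1: a=2, p=25, q=2
  k=2: a=4, p=112, q=9

112/9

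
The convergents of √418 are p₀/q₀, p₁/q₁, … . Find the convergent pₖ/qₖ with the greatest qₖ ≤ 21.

184/9

√418 = [20; 2, 4, 20, 4, 2, 40, …] (period length 6).
Convergents:
  p_0/q_0 = 20/1
  p_1/q_1 = 41/2
  p_2/q_2 = 184/9
  p_3/q_3 = 3721/182
q_2 = 9 ≤ 21 < 182 = q_3, so the answer is 184/9.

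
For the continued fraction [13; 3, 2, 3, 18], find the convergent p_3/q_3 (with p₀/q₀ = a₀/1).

Using pₖ = aₖpₖ₋₁ + pₖ₋₂, qₖ = aₖqₖ₋₁ + qₖ₋₂ (with p₋₁=1, p₋₂=0, q₋₁=0, q₋₂=1):
  k=0: a=13, p=13, q=1
  k=1: a=3, p=40, q=3
  k=2: a=2, p=93, q=7
  k=3: a=3, p=319, q=24

319/24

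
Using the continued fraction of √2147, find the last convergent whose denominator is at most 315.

√2147 = [46; 2, 1, 45, 1, 2, 92, …] (period length 6).
Convergents:
  p_0/q_0 = 46/1
  p_1/q_1 = 93/2
  p_2/q_2 = 139/3
  p_3/q_3 = 6348/137
  p_4/q_4 = 6487/140
  p_5/q_5 = 19322/417
q_4 = 140 ≤ 315 < 417 = q_5, so the answer is 6487/140.

6487/140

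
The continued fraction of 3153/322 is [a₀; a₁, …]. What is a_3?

1

3153 = 9·322 + 255   →  a_0 = 9
322 = 1·255 + 67   →  a_1 = 1
255 = 3·67 + 54   →  a_2 = 3
67 = 1·54 + 13   →  a_3 = 1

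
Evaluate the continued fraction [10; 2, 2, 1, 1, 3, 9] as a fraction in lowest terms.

Fold from the inside: start with 9/1.
  3 + 1/9 = 28/9
  1 + 9/28 = 37/28
  1 + 28/37 = 65/37
  2 + 37/65 = 167/65
  2 + 65/167 = 399/167
  10 + 167/399 = 4157/399

4157/399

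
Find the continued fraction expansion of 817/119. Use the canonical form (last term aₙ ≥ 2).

817 = 6·119 + 103
119 = 1·103 + 16
103 = 6·16 + 7
16 = 2·7 + 2
7 = 3·2 + 1
2 = 2·1 + 0  (stop)
So 817/119 = [6; 1, 6, 2, 3, 2].

[6; 1, 6, 2, 3, 2]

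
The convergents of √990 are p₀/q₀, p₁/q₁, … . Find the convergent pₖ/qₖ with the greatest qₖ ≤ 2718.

√990 = [31; 2, 6, 2, 62, …] (period length 4).
Convergents:
  p_0/q_0 = 31/1
  p_1/q_1 = 63/2
  p_2/q_2 = 409/13
  p_3/q_3 = 881/28
  p_4/q_4 = 55031/1749
  p_5/q_5 = 110943/3526
q_4 = 1749 ≤ 2718 < 3526 = q_5, so the answer is 55031/1749.

55031/1749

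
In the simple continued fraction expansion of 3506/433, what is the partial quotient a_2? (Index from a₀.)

3506 = 8·433 + 42   →  a_0 = 8
433 = 10·42 + 13   →  a_1 = 10
42 = 3·13 + 3   →  a_2 = 3

3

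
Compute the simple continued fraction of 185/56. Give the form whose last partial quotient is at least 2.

[3; 3, 3, 2, 2]

185 = 3*56 + 17
56 = 3*17 + 5
17 = 3*5 + 2
5 = 2*2 + 1
2 = 2*1 + 0  (stop)
So 185/56 = [3; 3, 3, 2, 2].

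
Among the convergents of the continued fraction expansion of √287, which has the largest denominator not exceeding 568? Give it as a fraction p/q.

9487/560

√287 = [16; 1, 15, 1, 32, …] (period length 4).
Convergents:
  p_0/q_0 = 16/1
  p_1/q_1 = 17/1
  p_2/q_2 = 271/16
  p_3/q_3 = 288/17
  p_4/q_4 = 9487/560
  p_5/q_5 = 9775/577
q_4 = 560 ≤ 568 < 577 = q_5, so the answer is 9487/560.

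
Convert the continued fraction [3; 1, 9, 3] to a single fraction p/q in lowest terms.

121/31

Fold from the inside: start with 3/1.
  9 + 1/3 = 28/3
  1 + 3/28 = 31/28
  3 + 28/31 = 121/31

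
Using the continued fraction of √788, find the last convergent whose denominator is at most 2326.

√788 = [28; 14, 56, …] (period length 2).
Convergents:
  p_0/q_0 = 28/1
  p_1/q_1 = 393/14
  p_2/q_2 = 22036/785
  p_3/q_3 = 308897/11004
q_2 = 785 ≤ 2326 < 11004 = q_3, so the answer is 22036/785.

22036/785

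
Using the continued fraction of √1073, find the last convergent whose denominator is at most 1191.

√1073 = [32; 1, 3, 9, 9, 3, 1, 64, …] (period length 7).
Convergents:
  p_0/q_0 = 32/1
  p_1/q_1 = 33/1
  p_2/q_2 = 131/4
  p_3/q_3 = 1212/37
  p_4/q_4 = 11039/337
  p_5/q_5 = 34329/1048
  p_6/q_6 = 45368/1385
q_5 = 1048 ≤ 1191 < 1385 = q_6, so the answer is 34329/1048.

34329/1048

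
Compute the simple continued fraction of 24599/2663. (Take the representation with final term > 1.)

24599 = 9·2663 + 632
2663 = 4·632 + 135
632 = 4·135 + 92
135 = 1·92 + 43
92 = 2·43 + 6
43 = 7·6 + 1
6 = 6·1 + 0  (stop)
So 24599/2663 = [9; 4, 4, 1, 2, 7, 6].

[9; 4, 4, 1, 2, 7, 6]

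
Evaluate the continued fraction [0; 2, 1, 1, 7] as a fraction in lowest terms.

15/38

Using pₖ = aₖpₖ₋₁ + pₖ₋₂ and qₖ = aₖqₖ₋₁ + qₖ₋₂:
  k=0: a=0, p=0, q=1
  k=1: a=2, p=1, q=2
  k=2: a=1, p=1, q=3
  k=3: a=1, p=2, q=5
  k=4: a=7, p=15, q=38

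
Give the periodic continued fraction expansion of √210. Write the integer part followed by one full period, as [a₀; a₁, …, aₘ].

a₀ = ⌊√210⌋ = 14.
With m₀=0, d₀=1 and mₖ₊₁ = dₖaₖ − mₖ, dₖ₊₁ = (n − mₖ₊₁²)/dₖ, aₖ₊₁ = ⌊(a₀+mₖ₊₁)/dₖ₊₁⌋:
  k=1: m=14, d=14, a=2
  k=2: m=14, d=1, a=28
d=1 and a=2a₀=28 at k=2, so the next step gives (m, d) = (14, 14) again — its k=1 value — and the period has length 2.

[14; 2, 28]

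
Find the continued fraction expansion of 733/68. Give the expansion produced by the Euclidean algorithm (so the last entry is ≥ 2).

733 = 10·68 + 53
68 = 1·53 + 15
53 = 3·15 + 8
15 = 1·8 + 7
8 = 1·7 + 1
7 = 7·1 + 0  (stop)
So 733/68 = [10; 1, 3, 1, 1, 7].

[10; 1, 3, 1, 1, 7]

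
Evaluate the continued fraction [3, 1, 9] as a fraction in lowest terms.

Fold from the inside: start with 9/1.
  1 + 1/9 = 10/9
  3 + 9/10 = 39/10

39/10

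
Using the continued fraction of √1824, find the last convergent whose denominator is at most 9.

√1824 = [42; 1, 2, 2, 2, 1, 84, …] (period length 6).
Convergents:
  p_0/q_0 = 42/1
  p_1/q_1 = 43/1
  p_2/q_2 = 128/3
  p_3/q_3 = 299/7
  p_4/q_4 = 726/17
q_3 = 7 ≤ 9 < 17 = q_4, so the answer is 299/7.

299/7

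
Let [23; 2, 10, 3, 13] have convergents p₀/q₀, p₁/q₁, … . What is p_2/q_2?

Using pₖ = aₖpₖ₋₁ + pₖ₋₂, qₖ = aₖqₖ₋₁ + qₖ₋₂ (with p₋₁=1, p₋₂=0, q₋₁=0, q₋₂=1):
  k=0: a=23, p=23, q=1
  k=1: a=2, p=47, q=2
  k=2: a=10, p=493, q=21

493/21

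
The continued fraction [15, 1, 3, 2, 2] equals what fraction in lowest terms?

Fold from the inside: start with 2/1.
  2 + 1/2 = 5/2
  3 + 2/5 = 17/5
  1 + 5/17 = 22/17
  15 + 17/22 = 347/22

347/22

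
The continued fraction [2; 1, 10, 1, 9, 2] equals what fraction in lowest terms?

Using pₖ = aₖpₖ₋₁ + pₖ₋₂ and qₖ = aₖqₖ₋₁ + qₖ₋₂:
  k=0: a=2, p=2, q=1
  k=1: a=1, p=3, q=1
  k=2: a=10, p=32, q=11
  k=3: a=1, p=35, q=12
  k=4: a=9, p=347, q=119
  k=5: a=2, p=729, q=250

729/250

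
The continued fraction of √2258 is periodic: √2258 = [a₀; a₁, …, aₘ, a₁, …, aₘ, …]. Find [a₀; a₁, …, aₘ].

a₀ = ⌊√2258⌋ = 47.
With m₀=0, d₀=1 and mₖ₊₁ = dₖaₖ − mₖ, dₖ₊₁ = (n − mₖ₊₁²)/dₖ, aₖ₊₁ = ⌊(a₀+mₖ₊₁)/dₖ₊₁⌋:
  k=1: m=47, d=49, a=1
  k=2: m=2, d=46, a=1
  k=3: m=44, d=7, a=13
  k=4: m=47, d=7, a=13
  k=5: m=44, d=46, a=1
  k=6: m=2, d=49, a=1
  k=7: m=47, d=1, a=94
d=1 and a=2a₀=94 at k=7, so the next step gives (m, d) = (47, 49) again — its k=1 value — and the period has length 7.

[47; 1, 1, 13, 13, 1, 1, 94]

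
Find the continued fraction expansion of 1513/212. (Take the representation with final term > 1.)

[7; 7, 3, 4, 2]

1513 = 7*212 + 29
212 = 7*29 + 9
29 = 3*9 + 2
9 = 4*2 + 1
2 = 2*1 + 0  (stop)
So 1513/212 = [7; 7, 3, 4, 2].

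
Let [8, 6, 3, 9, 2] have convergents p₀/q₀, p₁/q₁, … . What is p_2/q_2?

Using pₖ = aₖpₖ₋₁ + pₖ₋₂, qₖ = aₖqₖ₋₁ + qₖ₋₂ (with p₋₁=1, p₋₂=0, q₋₁=0, q₋₂=1):
  k=0: a=8, p=8, q=1
  k=1: a=6, p=49, q=6
  k=2: a=3, p=155, q=19

155/19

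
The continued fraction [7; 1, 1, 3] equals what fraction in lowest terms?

53/7

Fold from the inside: start with 3/1.
  1 + 1/3 = 4/3
  1 + 3/4 = 7/4
  7 + 4/7 = 53/7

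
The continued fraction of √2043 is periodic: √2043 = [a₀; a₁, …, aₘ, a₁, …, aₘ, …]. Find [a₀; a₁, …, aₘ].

a₀ = ⌊√2043⌋ = 45.
With m₀=0, d₀=1 and mₖ₊₁ = dₖaₖ − mₖ, dₖ₊₁ = (n − mₖ₊₁²)/dₖ, aₖ₊₁ = ⌊(a₀+mₖ₊₁)/dₖ₊₁⌋:
  k=1: m=45, d=18, a=5
  k=2: m=45, d=1, a=90
d=1 and a=2a₀=90 at k=2, so the next step gives (m, d) = (45, 18) again — its k=1 value — and the period has length 2.

[45; 5, 90]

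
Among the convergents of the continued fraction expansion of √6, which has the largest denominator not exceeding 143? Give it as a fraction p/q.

218/89

√6 = [2; 2, 4, …] (period length 2).
Convergents:
  p_0/q_0 = 2/1
  p_1/q_1 = 5/2
  p_2/q_2 = 22/9
  p_3/q_3 = 49/20
  p_4/q_4 = 218/89
  p_5/q_5 = 485/198
q_4 = 89 ≤ 143 < 198 = q_5, so the answer is 218/89.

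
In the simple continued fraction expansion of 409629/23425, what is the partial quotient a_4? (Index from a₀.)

14

409629 = 17·23425 + 11404   →  a_0 = 17
23425 = 2·11404 + 617   →  a_1 = 2
11404 = 18·617 + 298   →  a_2 = 18
617 = 2·298 + 21   →  a_3 = 2
298 = 14·21 + 4   →  a_4 = 14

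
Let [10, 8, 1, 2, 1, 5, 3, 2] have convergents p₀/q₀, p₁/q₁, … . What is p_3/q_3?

Using pₖ = aₖpₖ₋₁ + pₖ₋₂, qₖ = aₖqₖ₋₁ + qₖ₋₂ (with p₋₁=1, p₋₂=0, q₋₁=0, q₋₂=1):
  k=0: a=10, p=10, q=1
  k=1: a=8, p=81, q=8
  k=2: a=1, p=91, q=9
  k=3: a=2, p=263, q=26

263/26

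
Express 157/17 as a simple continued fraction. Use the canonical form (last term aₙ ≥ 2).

157 = 9·17 + 4
17 = 4·4 + 1
4 = 4·1 + 0  (stop)
So 157/17 = [9; 4, 4].

[9; 4, 4]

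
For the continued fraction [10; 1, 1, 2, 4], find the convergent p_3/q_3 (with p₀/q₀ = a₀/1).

Using pₖ = aₖpₖ₋₁ + pₖ₋₂, qₖ = aₖqₖ₋₁ + qₖ₋₂ (with p₋₁=1, p₋₂=0, q₋₁=0, q₋₂=1):
  k=0: a=10, p=10, q=1
  k=1: a=1, p=11, q=1
  k=2: a=1, p=21, q=2
  k=3: a=2, p=53, q=5

53/5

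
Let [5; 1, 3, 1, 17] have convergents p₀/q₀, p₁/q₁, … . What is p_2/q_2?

Using pₖ = aₖpₖ₋₁ + pₖ₋₂, qₖ = aₖqₖ₋₁ + qₖ₋₂ (with p₋₁=1, p₋₂=0, q₋₁=0, q₋₂=1):
  k=0: a=5, p=5, q=1
  k=1: a=1, p=6, q=1
  k=2: a=3, p=23, q=4

23/4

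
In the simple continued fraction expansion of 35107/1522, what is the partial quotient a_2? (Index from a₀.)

35107 = 23·1522 + 101   →  a_0 = 23
1522 = 15·101 + 7   →  a_1 = 15
101 = 14·7 + 3   →  a_2 = 14

14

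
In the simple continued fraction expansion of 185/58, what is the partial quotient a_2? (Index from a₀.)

3

185 = 3·58 + 11   →  a_0 = 3
58 = 5·11 + 3   →  a_1 = 5
11 = 3·3 + 2   →  a_2 = 3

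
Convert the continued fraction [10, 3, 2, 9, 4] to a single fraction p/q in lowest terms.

2788/271

Fold from the inside: start with 4/1.
  9 + 1/4 = 37/4
  2 + 4/37 = 78/37
  3 + 37/78 = 271/78
  10 + 78/271 = 2788/271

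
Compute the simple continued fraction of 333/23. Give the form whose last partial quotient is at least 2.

333 = 14*23 + 11
23 = 2*11 + 1
11 = 11*1 + 0  (stop)
So 333/23 = [14; 2, 11].

[14; 2, 11]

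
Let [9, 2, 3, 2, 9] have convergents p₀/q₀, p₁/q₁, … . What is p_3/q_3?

151/16

Using pₖ = aₖpₖ₋₁ + pₖ₋₂, qₖ = aₖqₖ₋₁ + qₖ₋₂ (with p₋₁=1, p₋₂=0, q₋₁=0, q₋₂=1):
  k=0: a=9, p=9, q=1
  k=1: a=2, p=19, q=2
  k=2: a=3, p=66, q=7
  k=3: a=2, p=151, q=16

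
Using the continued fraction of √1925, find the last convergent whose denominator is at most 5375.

√1925 = [43; 1, 6, 1, 86, …] (period length 4).
Convergents:
  p_0/q_0 = 43/1
  p_1/q_1 = 44/1
  p_2/q_2 = 307/7
  p_3/q_3 = 351/8
  p_4/q_4 = 30493/695
  p_5/q_5 = 30844/703
  p_6/q_6 = 215557/4913
  p_7/q_7 = 246401/5616
q_6 = 4913 ≤ 5375 < 5616 = q_7, so the answer is 215557/4913.

215557/4913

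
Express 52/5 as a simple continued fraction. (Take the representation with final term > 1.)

[10; 2, 2]

52 = 10*5 + 2
5 = 2*2 + 1
2 = 2*1 + 0  (stop)
So 52/5 = [10; 2, 2].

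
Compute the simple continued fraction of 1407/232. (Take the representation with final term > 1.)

[6; 15, 2, 7]

1407 = 6×232 + 15
232 = 15×15 + 7
15 = 2×7 + 1
7 = 7×1 + 0  (stop)
So 1407/232 = [6; 15, 2, 7].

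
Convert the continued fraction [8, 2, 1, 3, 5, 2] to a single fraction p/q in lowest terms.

1062/127

Fold from the inside: start with 2/1.
  5 + 1/2 = 11/2
  3 + 2/11 = 35/11
  1 + 11/35 = 46/35
  2 + 35/46 = 127/46
  8 + 46/127 = 1062/127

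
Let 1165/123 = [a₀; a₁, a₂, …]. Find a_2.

8

1165 = 9·123 + 58   →  a_0 = 9
123 = 2·58 + 7   →  a_1 = 2
58 = 8·7 + 2   →  a_2 = 8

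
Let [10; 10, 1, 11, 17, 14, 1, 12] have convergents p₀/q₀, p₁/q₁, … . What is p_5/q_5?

317512/31463

Using pₖ = aₖpₖ₋₁ + pₖ₋₂, qₖ = aₖqₖ₋₁ + qₖ₋₂ (with p₋₁=1, p₋₂=0, q₋₁=0, q₋₂=1):
  k=0: a=10, p=10, q=1
  k=1: a=10, p=101, q=10
  k=2: a=1, p=111, q=11
  k=3: a=11, p=1322, q=131
  k=4: a=17, p=22585, q=2238
  k=5: a=14, p=317512, q=31463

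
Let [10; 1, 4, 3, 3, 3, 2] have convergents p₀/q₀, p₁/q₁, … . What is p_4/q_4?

573/53

Using pₖ = aₖpₖ₋₁ + pₖ₋₂, qₖ = aₖqₖ₋₁ + qₖ₋₂ (with p₋₁=1, p₋₂=0, q₋₁=0, q₋₂=1):
  k=0: a=10, p=10, q=1
  k=1: a=1, p=11, q=1
  k=2: a=4, p=54, q=5
  k=3: a=3, p=173, q=16
  k=4: a=3, p=573, q=53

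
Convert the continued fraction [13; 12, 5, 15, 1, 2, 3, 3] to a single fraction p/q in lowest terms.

418545/31994

Using pₖ = aₖpₖ₋₁ + pₖ₋₂ and qₖ = aₖqₖ₋₁ + qₖ₋₂:
  k=0: a=13, p=13, q=1
  k=1: a=12, p=157, q=12
  k=2: a=5, p=798, q=61
  k=3: a=15, p=12127, q=927
  k=4: a=1, p=12925, q=988
  k=5: a=2, p=37977, q=2903
  k=6: a=3, p=126856, q=9697
  k=7: a=3, p=418545, q=31994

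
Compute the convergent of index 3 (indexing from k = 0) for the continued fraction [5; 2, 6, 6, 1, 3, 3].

437/80

Using pₖ = aₖpₖ₋₁ + pₖ₋₂, qₖ = aₖqₖ₋₁ + qₖ₋₂ (with p₋₁=1, p₋₂=0, q₋₁=0, q₋₂=1):
  k=0: a=5, p=5, q=1
  k=1: a=2, p=11, q=2
  k=2: a=6, p=71, q=13
  k=3: a=6, p=437, q=80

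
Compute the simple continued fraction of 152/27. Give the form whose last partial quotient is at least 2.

152 = 5×27 + 17
27 = 1×17 + 10
17 = 1×10 + 7
10 = 1×7 + 3
7 = 2×3 + 1
3 = 3×1 + 0  (stop)
So 152/27 = [5; 1, 1, 1, 2, 3].

[5; 1, 1, 1, 2, 3]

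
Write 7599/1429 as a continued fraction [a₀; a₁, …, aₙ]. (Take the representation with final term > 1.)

7599 = 5*1429 + 454
1429 = 3*454 + 67
454 = 6*67 + 52
67 = 1*52 + 15
52 = 3*15 + 7
15 = 2*7 + 1
7 = 7*1 + 0  (stop)
So 7599/1429 = [5; 3, 6, 1, 3, 2, 7].

[5; 3, 6, 1, 3, 2, 7]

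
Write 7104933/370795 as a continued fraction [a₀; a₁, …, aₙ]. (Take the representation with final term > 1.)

[19; 6, 5, 17, 15, 15, 3]

7104933 = 19*370795 + 59828
370795 = 6*59828 + 11827
59828 = 5*11827 + 693
11827 = 17*693 + 46
693 = 15*46 + 3
46 = 15*3 + 1
3 = 3*1 + 0  (stop)
So 7104933/370795 = [19; 6, 5, 17, 15, 15, 3].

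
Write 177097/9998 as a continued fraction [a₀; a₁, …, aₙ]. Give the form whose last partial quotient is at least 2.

[17; 1, 2, 2, 19, 7, 3, 3]

177097 = 17·9998 + 7131
9998 = 1·7131 + 2867
7131 = 2·2867 + 1397
2867 = 2·1397 + 73
1397 = 19·73 + 10
73 = 7·10 + 3
10 = 3·3 + 1
3 = 3·1 + 0  (stop)
So 177097/9998 = [17; 1, 2, 2, 19, 7, 3, 3].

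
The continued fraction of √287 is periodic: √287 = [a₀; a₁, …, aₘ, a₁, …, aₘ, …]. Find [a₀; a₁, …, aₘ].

[16; 1, 15, 1, 32]

a₀ = ⌊√287⌋ = 16.
With m₀=0, d₀=1 and mₖ₊₁ = dₖaₖ − mₖ, dₖ₊₁ = (n − mₖ₊₁²)/dₖ, aₖ₊₁ = ⌊(a₀+mₖ₊₁)/dₖ₊₁⌋:
  k=1: m=16, d=31, a=1
  k=2: m=15, d=2, a=15
  k=3: m=15, d=31, a=1
  k=4: m=16, d=1, a=32
d=1 and a=2a₀=32 at k=4, so the next step gives (m, d) = (16, 31) again — its k=1 value — and the period has length 4.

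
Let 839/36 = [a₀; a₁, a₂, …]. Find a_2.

3

839 = 23·36 + 11   →  a_0 = 23
36 = 3·11 + 3   →  a_1 = 3
11 = 3·3 + 2   →  a_2 = 3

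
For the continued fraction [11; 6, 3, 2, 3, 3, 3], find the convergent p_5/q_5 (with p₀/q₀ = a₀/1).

Using pₖ = aₖpₖ₋₁ + pₖ₋₂, qₖ = aₖqₖ₋₁ + qₖ₋₂ (with p₋₁=1, p₋₂=0, q₋₁=0, q₋₂=1):
  k=0: a=11, p=11, q=1
  k=1: a=6, p=67, q=6
  k=2: a=3, p=212, q=19
  k=3: a=2, p=491, q=44
  k=4: a=3, p=1685, q=151
  k=5: a=3, p=5546, q=497

5546/497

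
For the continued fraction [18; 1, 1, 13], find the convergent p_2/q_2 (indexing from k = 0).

Using pₖ = aₖpₖ₋₁ + pₖ₋₂, qₖ = aₖqₖ₋₁ + qₖ₋₂ (with p₋₁=1, p₋₂=0, q₋₁=0, q₋₂=1):
  k=0: a=18, p=18, q=1
  k=1: a=1, p=19, q=1
  k=2: a=1, p=37, q=2

37/2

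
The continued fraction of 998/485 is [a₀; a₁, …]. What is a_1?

17

998 = 2·485 + 28   →  a_0 = 2
485 = 17·28 + 9   →  a_1 = 17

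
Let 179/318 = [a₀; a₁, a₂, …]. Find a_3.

179 = 0·318 + 179   →  a_0 = 0
318 = 1·179 + 139   →  a_1 = 1
179 = 1·139 + 40   →  a_2 = 1
139 = 3·40 + 19   →  a_3 = 3

3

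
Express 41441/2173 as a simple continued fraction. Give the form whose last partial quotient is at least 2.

41441 = 19*2173 + 154
2173 = 14*154 + 17
154 = 9*17 + 1
17 = 17*1 + 0  (stop)
So 41441/2173 = [19; 14, 9, 17].

[19; 14, 9, 17]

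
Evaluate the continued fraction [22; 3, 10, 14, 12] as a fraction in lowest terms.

117752/5275

Fold from the inside: start with 12/1.
  14 + 1/12 = 169/12
  10 + 12/169 = 1702/169
  3 + 169/1702 = 5275/1702
  22 + 1702/5275 = 117752/5275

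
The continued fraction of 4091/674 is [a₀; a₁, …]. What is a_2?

4091 = 6·674 + 47   →  a_0 = 6
674 = 14·47 + 16   →  a_1 = 14
47 = 2·16 + 15   →  a_2 = 2

2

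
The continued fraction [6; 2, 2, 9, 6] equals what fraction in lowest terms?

1838/287

Fold from the inside: start with 6/1.
  9 + 1/6 = 55/6
  2 + 6/55 = 116/55
  2 + 55/116 = 287/116
  6 + 116/287 = 1838/287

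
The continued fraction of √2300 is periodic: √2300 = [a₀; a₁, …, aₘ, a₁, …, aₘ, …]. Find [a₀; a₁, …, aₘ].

[47; 1, 22, 1, 94]

a₀ = ⌊√2300⌋ = 47.
With m₀=0, d₀=1 and mₖ₊₁ = dₖaₖ − mₖ, dₖ₊₁ = (n − mₖ₊₁²)/dₖ, aₖ₊₁ = ⌊(a₀+mₖ₊₁)/dₖ₊₁⌋:
  k=1: m=47, d=91, a=1
  k=2: m=44, d=4, a=22
  k=3: m=44, d=91, a=1
  k=4: m=47, d=1, a=94
d=1 and a=2a₀=94 at k=4, so the next step gives (m, d) = (47, 91) again — its k=1 value — and the period has length 4.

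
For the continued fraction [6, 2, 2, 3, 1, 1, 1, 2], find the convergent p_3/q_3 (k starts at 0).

Using pₖ = aₖpₖ₋₁ + pₖ₋₂, qₖ = aₖqₖ₋₁ + qₖ₋₂ (with p₋₁=1, p₋₂=0, q₋₁=0, q₋₂=1):
  k=0: a=6, p=6, q=1
  k=1: a=2, p=13, q=2
  k=2: a=2, p=32, q=5
  k=3: a=3, p=109, q=17

109/17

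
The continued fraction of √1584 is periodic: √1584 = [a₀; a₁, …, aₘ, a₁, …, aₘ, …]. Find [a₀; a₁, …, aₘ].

a₀ = ⌊√1584⌋ = 39.
With m₀=0, d₀=1 and mₖ₊₁ = dₖaₖ − mₖ, dₖ₊₁ = (n − mₖ₊₁²)/dₖ, aₖ₊₁ = ⌊(a₀+mₖ₊₁)/dₖ₊₁⌋:
  k=1: m=39, d=63, a=1
  k=2: m=24, d=16, a=3
  k=3: m=24, d=63, a=1
  k=4: m=39, d=1, a=78
d=1 and a=2a₀=78 at k=4, so the next step gives (m, d) = (39, 63) again — its k=1 value — and the period has length 4.

[39; 1, 3, 1, 78]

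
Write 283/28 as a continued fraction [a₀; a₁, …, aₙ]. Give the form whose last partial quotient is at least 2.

[10; 9, 3]

283 = 10*28 + 3
28 = 9*3 + 1
3 = 3*1 + 0  (stop)
So 283/28 = [10; 9, 3].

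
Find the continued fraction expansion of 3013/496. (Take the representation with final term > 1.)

[6; 13, 2, 2, 7]

3013 = 6×496 + 37
496 = 13×37 + 15
37 = 2×15 + 7
15 = 2×7 + 1
7 = 7×1 + 0  (stop)
So 3013/496 = [6; 13, 2, 2, 7].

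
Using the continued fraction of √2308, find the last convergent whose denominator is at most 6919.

110736/2305

√2308 = [48; 24, 96, …] (period length 2).
Convergents:
  p_0/q_0 = 48/1
  p_1/q_1 = 1153/24
  p_2/q_2 = 110736/2305
  p_3/q_3 = 2658817/55344
q_2 = 2305 ≤ 6919 < 55344 = q_3, so the answer is 110736/2305.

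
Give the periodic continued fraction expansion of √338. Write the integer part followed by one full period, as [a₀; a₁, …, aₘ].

a₀ = ⌊√338⌋ = 18.
With m₀=0, d₀=1 and mₖ₊₁ = dₖaₖ − mₖ, dₖ₊₁ = (n − mₖ₊₁²)/dₖ, aₖ₊₁ = ⌊(a₀+mₖ₊₁)/dₖ₊₁⌋:
  k=1: m=18, d=14, a=2
  k=2: m=10, d=17, a=1
  k=3: m=7, d=17, a=1
  k=4: m=10, d=14, a=2
  k=5: m=18, d=1, a=36
d=1 and a=2a₀=36 at k=5, so the next step gives (m, d) = (18, 14) again — its k=1 value — and the period has length 5.

[18; 2, 1, 1, 2, 36]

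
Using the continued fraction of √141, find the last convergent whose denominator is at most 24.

√141 = [11; 1, 6, 1, 22, …] (period length 4).
Convergents:
  p_0/q_0 = 11/1
  p_1/q_1 = 12/1
  p_2/q_2 = 83/7
  p_3/q_3 = 95/8
  p_4/q_4 = 2173/183
q_3 = 8 ≤ 24 < 183 = q_4, so the answer is 95/8.

95/8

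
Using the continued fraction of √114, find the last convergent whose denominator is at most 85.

694/65

√114 = [10; 1, 2, 10, 2, 1, 20, …] (period length 6).
Convergents:
  p_0/q_0 = 10/1
  p_1/q_1 = 11/1
  p_2/q_2 = 32/3
  p_3/q_3 = 331/31
  p_4/q_4 = 694/65
  p_5/q_5 = 1025/96
q_4 = 65 ≤ 85 < 96 = q_5, so the answer is 694/65.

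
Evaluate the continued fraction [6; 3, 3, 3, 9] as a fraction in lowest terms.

Using pₖ = aₖpₖ₋₁ + pₖ₋₂ and qₖ = aₖqₖ₋₁ + qₖ₋₂:
  k=0: a=6, p=6, q=1
  k=1: a=3, p=19, q=3
  k=2: a=3, p=63, q=10
  k=3: a=3, p=208, q=33
  k=4: a=9, p=1935, q=307

1935/307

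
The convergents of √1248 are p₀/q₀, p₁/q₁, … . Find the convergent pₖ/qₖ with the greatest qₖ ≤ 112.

√1248 = [35; 3, 17, 3, 70, …] (period length 4).
Convergents:
  p_0/q_0 = 35/1
  p_1/q_1 = 106/3
  p_2/q_2 = 1837/52
  p_3/q_3 = 5617/159
q_2 = 52 ≤ 112 < 159 = q_3, so the answer is 1837/52.

1837/52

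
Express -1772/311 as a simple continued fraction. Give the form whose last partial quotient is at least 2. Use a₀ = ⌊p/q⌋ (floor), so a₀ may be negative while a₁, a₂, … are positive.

-1772 = -6×311 + 94
311 = 3×94 + 29
94 = 3×29 + 7
29 = 4×7 + 1
7 = 7×1 + 0  (stop)
So -1772/311 = [-6; 3, 3, 4, 7].

[-6; 3, 3, 4, 7]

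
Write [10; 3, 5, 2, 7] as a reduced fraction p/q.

Using pₖ = aₖpₖ₋₁ + pₖ₋₂ and qₖ = aₖqₖ₋₁ + qₖ₋₂:
  k=0: a=10, p=10, q=1
  k=1: a=3, p=31, q=3
  k=2: a=5, p=165, q=16
  k=3: a=2, p=361, q=35
  k=4: a=7, p=2692, q=261

2692/261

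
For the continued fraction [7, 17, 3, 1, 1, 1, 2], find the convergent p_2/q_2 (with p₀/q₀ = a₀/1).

367/52

Using pₖ = aₖpₖ₋₁ + pₖ₋₂, qₖ = aₖqₖ₋₁ + qₖ₋₂ (with p₋₁=1, p₋₂=0, q₋₁=0, q₋₂=1):
  k=0: a=7, p=7, q=1
  k=1: a=17, p=120, q=17
  k=2: a=3, p=367, q=52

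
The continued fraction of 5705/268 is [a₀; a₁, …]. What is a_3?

12

5705 = 21·268 + 77   →  a_0 = 21
268 = 3·77 + 37   →  a_1 = 3
77 = 2·37 + 3   →  a_2 = 2
37 = 12·3 + 1   →  a_3 = 12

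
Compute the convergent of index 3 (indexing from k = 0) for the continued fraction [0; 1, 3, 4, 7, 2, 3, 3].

Using pₖ = aₖpₖ₋₁ + pₖ₋₂, qₖ = aₖqₖ₋₁ + qₖ₋₂ (with p₋₁=1, p₋₂=0, q₋₁=0, q₋₂=1):
  k=0: a=0, p=0, q=1
  k=1: a=1, p=1, q=1
  k=2: a=3, p=3, q=4
  k=3: a=4, p=13, q=17

13/17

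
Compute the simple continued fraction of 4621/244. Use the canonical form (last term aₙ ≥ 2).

4621 = 18×244 + 229
244 = 1×229 + 15
229 = 15×15 + 4
15 = 3×4 + 3
4 = 1×3 + 1
3 = 3×1 + 0  (stop)
So 4621/244 = [18; 1, 15, 3, 1, 3].

[18; 1, 15, 3, 1, 3]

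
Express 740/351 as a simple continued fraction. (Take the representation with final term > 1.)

740 = 2×351 + 38
351 = 9×38 + 9
38 = 4×9 + 2
9 = 4×2 + 1
2 = 2×1 + 0  (stop)
So 740/351 = [2; 9, 4, 4, 2].

[2; 9, 4, 4, 2]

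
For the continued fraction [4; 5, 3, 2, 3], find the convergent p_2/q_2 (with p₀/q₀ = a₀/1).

67/16

Using pₖ = aₖpₖ₋₁ + pₖ₋₂, qₖ = aₖqₖ₋₁ + qₖ₋₂ (with p₋₁=1, p₋₂=0, q₋₁=0, q₋₂=1):
  k=0: a=4, p=4, q=1
  k=1: a=5, p=21, q=5
  k=2: a=3, p=67, q=16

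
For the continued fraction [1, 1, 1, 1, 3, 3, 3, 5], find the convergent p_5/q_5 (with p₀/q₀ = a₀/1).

Using pₖ = aₖpₖ₋₁ + pₖ₋₂, qₖ = aₖqₖ₋₁ + qₖ₋₂ (with p₋₁=1, p₋₂=0, q₋₁=0, q₋₂=1):
  k=0: a=1, p=1, q=1
  k=1: a=1, p=2, q=1
  k=2: a=1, p=3, q=2
  k=3: a=1, p=5, q=3
  k=4: a=3, p=18, q=11
  k=5: a=3, p=59, q=36

59/36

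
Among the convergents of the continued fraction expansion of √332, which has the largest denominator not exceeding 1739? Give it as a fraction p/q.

√332 = [18; 4, 1, 1, 8, 1, 1, 4, 36, …] (period length 8).
Convergents:
  p_0/q_0 = 18/1
  p_1/q_1 = 73/4
  p_2/q_2 = 91/5
  p_3/q_3 = 164/9
  p_4/q_4 = 1403/77
  p_5/q_5 = 1567/86
  p_6/q_6 = 2970/163
  p_7/q_7 = 13447/738
  p_8/q_8 = 487062/26731
q_7 = 738 ≤ 1739 < 26731 = q_8, so the answer is 13447/738.

13447/738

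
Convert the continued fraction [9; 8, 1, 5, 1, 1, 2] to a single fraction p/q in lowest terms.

2661/292

Fold from the inside: start with 2/1.
  1 + 1/2 = 3/2
  1 + 2/3 = 5/3
  5 + 3/5 = 28/5
  1 + 5/28 = 33/28
  8 + 28/33 = 292/33
  9 + 33/292 = 2661/292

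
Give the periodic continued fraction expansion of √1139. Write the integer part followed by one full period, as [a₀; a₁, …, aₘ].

[33; 1, 2, 1, 66]

a₀ = ⌊√1139⌋ = 33.
With m₀=0, d₀=1 and mₖ₊₁ = dₖaₖ − mₖ, dₖ₊₁ = (n − mₖ₊₁²)/dₖ, aₖ₊₁ = ⌊(a₀+mₖ₊₁)/dₖ₊₁⌋:
  k=1: m=33, d=50, a=1
  k=2: m=17, d=17, a=2
  k=3: m=17, d=50, a=1
  k=4: m=33, d=1, a=66
d=1 and a=2a₀=66 at k=4, so the next step gives (m, d) = (33, 50) again — its k=1 value — and the period has length 4.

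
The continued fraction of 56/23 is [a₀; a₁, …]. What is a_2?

56 = 2·23 + 10   →  a_0 = 2
23 = 2·10 + 3   →  a_1 = 2
10 = 3·3 + 1   →  a_2 = 3

3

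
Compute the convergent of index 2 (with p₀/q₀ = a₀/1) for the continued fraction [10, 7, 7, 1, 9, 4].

507/50

Using pₖ = aₖpₖ₋₁ + pₖ₋₂, qₖ = aₖqₖ₋₁ + qₖ₋₂ (with p₋₁=1, p₋₂=0, q₋₁=0, q₋₂=1):
  k=0: a=10, p=10, q=1
  k=1: a=7, p=71, q=7
  k=2: a=7, p=507, q=50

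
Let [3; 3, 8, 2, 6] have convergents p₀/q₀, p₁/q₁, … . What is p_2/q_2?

83/25

Using pₖ = aₖpₖ₋₁ + pₖ₋₂, qₖ = aₖqₖ₋₁ + qₖ₋₂ (with p₋₁=1, p₋₂=0, q₋₁=0, q₋₂=1):
  k=0: a=3, p=3, q=1
  k=1: a=3, p=10, q=3
  k=2: a=8, p=83, q=25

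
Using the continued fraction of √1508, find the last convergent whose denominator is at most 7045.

108577/2796

√1508 = [38; 1, 4, 1, 76, …] (period length 4).
Convergents:
  p_0/q_0 = 38/1
  p_1/q_1 = 39/1
  p_2/q_2 = 194/5
  p_3/q_3 = 233/6
  p_4/q_4 = 17902/461
  p_5/q_5 = 18135/467
  p_6/q_6 = 90442/2329
  p_7/q_7 = 108577/2796
  p_8/q_8 = 8342294/214825
q_7 = 2796 ≤ 7045 < 214825 = q_8, so the answer is 108577/2796.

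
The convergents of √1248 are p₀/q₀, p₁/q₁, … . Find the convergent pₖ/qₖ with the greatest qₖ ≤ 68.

1837/52

√1248 = [35; 3, 17, 3, 70, …] (period length 4).
Convergents:
  p_0/q_0 = 35/1
  p_1/q_1 = 106/3
  p_2/q_2 = 1837/52
  p_3/q_3 = 5617/159
q_2 = 52 ≤ 68 < 159 = q_3, so the answer is 1837/52.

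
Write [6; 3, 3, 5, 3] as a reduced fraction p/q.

Fold from the inside: start with 3/1.
  5 + 1/3 = 16/3
  3 + 3/16 = 51/16
  3 + 16/51 = 169/51
  6 + 51/169 = 1065/169

1065/169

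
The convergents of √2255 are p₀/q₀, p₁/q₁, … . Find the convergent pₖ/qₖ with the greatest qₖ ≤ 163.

3609/76

√2255 = [47; 2, 18, 2, 94, …] (period length 4).
Convergents:
  p_0/q_0 = 47/1
  p_1/q_1 = 95/2
  p_2/q_2 = 1757/37
  p_3/q_3 = 3609/76
  p_4/q_4 = 341003/7181
q_3 = 76 ≤ 163 < 7181 = q_4, so the answer is 3609/76.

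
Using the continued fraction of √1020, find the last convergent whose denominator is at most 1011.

32161/1007

√1020 = [31; 1, 14, 1, 62, …] (period length 4).
Convergents:
  p_0/q_0 = 31/1
  p_1/q_1 = 32/1
  p_2/q_2 = 479/15
  p_3/q_3 = 511/16
  p_4/q_4 = 32161/1007
  p_5/q_5 = 32672/1023
q_4 = 1007 ≤ 1011 < 1023 = q_5, so the answer is 32161/1007.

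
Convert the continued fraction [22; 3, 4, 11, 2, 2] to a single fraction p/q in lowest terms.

16865/756

Using pₖ = aₖpₖ₋₁ + pₖ₋₂ and qₖ = aₖqₖ₋₁ + qₖ₋₂:
  k=0: a=22, p=22, q=1
  k=1: a=3, p=67, q=3
  k=2: a=4, p=290, q=13
  k=3: a=11, p=3257, q=146
  k=4: a=2, p=6804, q=305
  k=5: a=2, p=16865, q=756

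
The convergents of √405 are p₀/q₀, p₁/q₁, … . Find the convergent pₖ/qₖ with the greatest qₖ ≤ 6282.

√405 = [20; 8, 40, …] (period length 2).
Convergents:
  p_0/q_0 = 20/1
  p_1/q_1 = 161/8
  p_2/q_2 = 6460/321
  p_3/q_3 = 51841/2576
  p_4/q_4 = 2080100/103361
q_3 = 2576 ≤ 6282 < 103361 = q_4, so the answer is 51841/2576.

51841/2576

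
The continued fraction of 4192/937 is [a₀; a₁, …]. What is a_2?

4192 = 4·937 + 444   →  a_0 = 4
937 = 2·444 + 49   →  a_1 = 2
444 = 9·49 + 3   →  a_2 = 9

9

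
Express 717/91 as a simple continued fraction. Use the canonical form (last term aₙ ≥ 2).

[7; 1, 7, 3, 1, 2]

717 = 7·91 + 80
91 = 1·80 + 11
80 = 7·11 + 3
11 = 3·3 + 2
3 = 1·2 + 1
2 = 2·1 + 0  (stop)
So 717/91 = [7; 1, 7, 3, 1, 2].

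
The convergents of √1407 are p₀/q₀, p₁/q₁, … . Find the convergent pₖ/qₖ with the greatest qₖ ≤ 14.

√1407 = [37; 1, 1, 24, 1, 1, 74, …] (period length 6).
Convergents:
  p_0/q_0 = 37/1
  p_1/q_1 = 38/1
  p_2/q_2 = 75/2
  p_3/q_3 = 1838/49
q_2 = 2 ≤ 14 < 49 = q_3, so the answer is 75/2.

75/2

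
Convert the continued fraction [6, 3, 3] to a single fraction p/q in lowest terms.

Using pₖ = aₖpₖ₋₁ + pₖ₋₂ and qₖ = aₖqₖ₋₁ + qₖ₋₂:
  k=0: a=6, p=6, q=1
  k=1: a=3, p=19, q=3
  k=2: a=3, p=63, q=10

63/10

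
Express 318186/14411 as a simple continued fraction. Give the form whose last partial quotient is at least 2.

318186 = 22×14411 + 1144
14411 = 12×1144 + 683
1144 = 1×683 + 461
683 = 1×461 + 222
461 = 2×222 + 17
222 = 13×17 + 1
17 = 17×1 + 0  (stop)
So 318186/14411 = [22; 12, 1, 1, 2, 13, 17].

[22; 12, 1, 1, 2, 13, 17]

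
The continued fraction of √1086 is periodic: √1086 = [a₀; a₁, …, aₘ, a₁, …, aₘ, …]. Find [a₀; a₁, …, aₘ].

[32; 1, 20, 1, 64]

a₀ = ⌊√1086⌋ = 32.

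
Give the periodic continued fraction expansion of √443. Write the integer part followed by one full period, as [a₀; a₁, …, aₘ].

a₀ = ⌊√443⌋ = 21.
With m₀=0, d₀=1 and mₖ₊₁ = dₖaₖ − mₖ, dₖ₊₁ = (n − mₖ₊₁²)/dₖ, aₖ₊₁ = ⌊(a₀+mₖ₊₁)/dₖ₊₁⌋:
  k=1: m=21, d=2, a=21
  k=2: m=21, d=1, a=42
d=1 and a=2a₀=42 at k=2, so the next step gives (m, d) = (21, 2) again — its k=1 value — and the period has length 2.

[21; 21, 42]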